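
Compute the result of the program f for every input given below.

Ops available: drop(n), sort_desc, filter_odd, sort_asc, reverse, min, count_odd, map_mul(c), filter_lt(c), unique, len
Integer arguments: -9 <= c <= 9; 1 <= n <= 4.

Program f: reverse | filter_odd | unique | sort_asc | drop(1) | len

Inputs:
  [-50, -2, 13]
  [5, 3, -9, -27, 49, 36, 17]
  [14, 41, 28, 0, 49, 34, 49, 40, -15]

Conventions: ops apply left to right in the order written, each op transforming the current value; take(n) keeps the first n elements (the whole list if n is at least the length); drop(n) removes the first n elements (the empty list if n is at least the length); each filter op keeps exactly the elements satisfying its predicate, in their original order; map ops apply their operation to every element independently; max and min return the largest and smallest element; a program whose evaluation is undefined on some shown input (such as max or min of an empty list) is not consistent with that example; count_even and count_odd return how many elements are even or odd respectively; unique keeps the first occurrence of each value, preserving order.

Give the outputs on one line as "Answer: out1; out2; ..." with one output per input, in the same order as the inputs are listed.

0; 5; 2

Execution, op by op:
  [-50, -2, 13] -> [13, -2, -50] -> [13] -> [13] -> [13] -> [] -> 0
  [5, 3, -9, -27, 49, 36, 17] -> [17, 36, 49, -27, -9, 3, 5] -> [17, 49, -27, -9, 3, 5] -> [17, 49, -27, -9, 3, 5] -> [-27, -9, 3, 5, 17, 49] -> [-9, 3, 5, 17, 49] -> 5
  [14, 41, 28, 0, 49, 34, 49, 40, -15] -> [-15, 40, 49, 34, 49, 0, 28, 41, 14] -> [-15, 49, 49, 41] -> [-15, 49, 41] -> [-15, 41, 49] -> [41, 49] -> 2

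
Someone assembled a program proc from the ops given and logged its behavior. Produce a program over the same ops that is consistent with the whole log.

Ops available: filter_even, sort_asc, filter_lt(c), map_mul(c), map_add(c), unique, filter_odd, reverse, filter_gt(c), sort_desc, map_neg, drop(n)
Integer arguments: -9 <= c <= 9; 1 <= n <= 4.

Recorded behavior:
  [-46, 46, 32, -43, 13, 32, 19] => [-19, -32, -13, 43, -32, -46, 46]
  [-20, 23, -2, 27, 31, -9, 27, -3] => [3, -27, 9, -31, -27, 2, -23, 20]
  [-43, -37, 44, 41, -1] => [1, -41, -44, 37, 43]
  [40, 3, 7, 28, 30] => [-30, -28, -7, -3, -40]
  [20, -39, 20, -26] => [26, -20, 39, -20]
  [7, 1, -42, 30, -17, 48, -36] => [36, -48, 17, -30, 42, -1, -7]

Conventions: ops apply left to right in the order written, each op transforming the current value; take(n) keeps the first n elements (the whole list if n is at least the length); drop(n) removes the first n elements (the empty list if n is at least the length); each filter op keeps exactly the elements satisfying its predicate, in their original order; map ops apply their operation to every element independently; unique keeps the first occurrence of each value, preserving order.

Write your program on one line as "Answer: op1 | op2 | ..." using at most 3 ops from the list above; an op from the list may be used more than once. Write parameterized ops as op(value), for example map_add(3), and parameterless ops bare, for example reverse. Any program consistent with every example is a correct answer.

map_neg | reverse

Check, running the answer program on each example:
  [-46, 46, 32, -43, 13, 32, 19] -> [46, -46, -32, 43, -13, -32, -19] -> [-19, -32, -13, 43, -32, -46, 46]
  [-20, 23, -2, 27, 31, -9, 27, -3] -> [20, -23, 2, -27, -31, 9, -27, 3] -> [3, -27, 9, -31, -27, 2, -23, 20]
  [-43, -37, 44, 41, -1] -> [43, 37, -44, -41, 1] -> [1, -41, -44, 37, 43]
  [40, 3, 7, 28, 30] -> [-40, -3, -7, -28, -30] -> [-30, -28, -7, -3, -40]
  [20, -39, 20, -26] -> [-20, 39, -20, 26] -> [26, -20, 39, -20]
  [7, 1, -42, 30, -17, 48, -36] -> [-7, -1, 42, -30, 17, -48, 36] -> [36, -48, 17, -30, 42, -1, -7]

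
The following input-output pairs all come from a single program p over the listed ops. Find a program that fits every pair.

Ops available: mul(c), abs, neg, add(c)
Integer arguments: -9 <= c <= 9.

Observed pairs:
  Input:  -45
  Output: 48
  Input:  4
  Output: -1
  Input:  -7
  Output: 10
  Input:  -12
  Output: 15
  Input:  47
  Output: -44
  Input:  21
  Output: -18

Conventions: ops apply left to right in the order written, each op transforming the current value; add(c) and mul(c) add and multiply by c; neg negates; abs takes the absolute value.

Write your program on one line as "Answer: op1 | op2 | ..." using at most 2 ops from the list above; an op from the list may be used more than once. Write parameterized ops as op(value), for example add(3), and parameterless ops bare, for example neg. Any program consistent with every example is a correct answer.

neg | add(3)

Check, running the answer program on each example:
  -45 -> 45 -> 48
  4 -> -4 -> -1
  -7 -> 7 -> 10
  -12 -> 12 -> 15
  47 -> -47 -> -44
  21 -> -21 -> -18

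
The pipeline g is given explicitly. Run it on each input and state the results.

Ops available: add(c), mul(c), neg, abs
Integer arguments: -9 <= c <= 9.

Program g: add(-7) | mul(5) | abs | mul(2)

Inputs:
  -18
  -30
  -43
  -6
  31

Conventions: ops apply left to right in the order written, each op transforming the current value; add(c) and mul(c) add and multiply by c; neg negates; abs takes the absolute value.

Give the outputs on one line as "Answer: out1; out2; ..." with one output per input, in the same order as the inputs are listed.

Execution, op by op:
  -18 -> -25 -> -125 -> 125 -> 250
  -30 -> -37 -> -185 -> 185 -> 370
  -43 -> -50 -> -250 -> 250 -> 500
  -6 -> -13 -> -65 -> 65 -> 130
  31 -> 24 -> 120 -> 120 -> 240

250; 370; 500; 130; 240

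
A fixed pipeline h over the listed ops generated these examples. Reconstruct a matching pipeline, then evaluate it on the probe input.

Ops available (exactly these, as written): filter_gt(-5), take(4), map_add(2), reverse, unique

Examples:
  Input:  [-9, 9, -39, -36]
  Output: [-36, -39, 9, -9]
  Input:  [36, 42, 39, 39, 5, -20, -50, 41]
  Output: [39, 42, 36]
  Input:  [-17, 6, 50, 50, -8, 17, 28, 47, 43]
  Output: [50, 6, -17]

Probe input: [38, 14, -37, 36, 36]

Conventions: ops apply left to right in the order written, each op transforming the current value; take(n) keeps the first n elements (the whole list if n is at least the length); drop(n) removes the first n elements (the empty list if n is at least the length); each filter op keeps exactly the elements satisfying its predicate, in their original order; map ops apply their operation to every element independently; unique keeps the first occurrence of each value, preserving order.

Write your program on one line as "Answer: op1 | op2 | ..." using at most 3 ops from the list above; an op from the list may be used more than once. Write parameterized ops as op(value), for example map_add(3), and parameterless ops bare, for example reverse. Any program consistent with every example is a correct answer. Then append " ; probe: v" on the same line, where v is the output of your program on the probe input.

take(4) | reverse | unique ; probe: [36, -37, 14, 38]

Check, running the answer program on each example:
  [-9, 9, -39, -36] -> [-9, 9, -39, -36] -> [-36, -39, 9, -9] -> [-36, -39, 9, -9]
  [36, 42, 39, 39, 5, -20, -50, 41] -> [36, 42, 39, 39] -> [39, 39, 42, 36] -> [39, 42, 36]
  [-17, 6, 50, 50, -8, 17, 28, 47, 43] -> [-17, 6, 50, 50] -> [50, 50, 6, -17] -> [50, 6, -17]
  probe: [38, 14, -37, 36, 36] -> [38, 14, -37, 36] -> [36, -37, 14, 38] -> [36, -37, 14, 38]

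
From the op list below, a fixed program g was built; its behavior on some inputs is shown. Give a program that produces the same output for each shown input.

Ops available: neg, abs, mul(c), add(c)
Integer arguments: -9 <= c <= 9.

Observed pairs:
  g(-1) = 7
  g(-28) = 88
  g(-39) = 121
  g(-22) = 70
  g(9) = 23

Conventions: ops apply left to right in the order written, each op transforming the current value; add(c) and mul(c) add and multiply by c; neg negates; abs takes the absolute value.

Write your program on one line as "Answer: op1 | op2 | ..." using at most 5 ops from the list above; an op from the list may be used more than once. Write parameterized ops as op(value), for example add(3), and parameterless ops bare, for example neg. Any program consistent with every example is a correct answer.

mul(-3) | add(4) | neg | abs

Check, running the answer program on each example:
  -1 -> 3 -> 7 -> -7 -> 7
  -28 -> 84 -> 88 -> -88 -> 88
  -39 -> 117 -> 121 -> -121 -> 121
  -22 -> 66 -> 70 -> -70 -> 70
  9 -> -27 -> -23 -> 23 -> 23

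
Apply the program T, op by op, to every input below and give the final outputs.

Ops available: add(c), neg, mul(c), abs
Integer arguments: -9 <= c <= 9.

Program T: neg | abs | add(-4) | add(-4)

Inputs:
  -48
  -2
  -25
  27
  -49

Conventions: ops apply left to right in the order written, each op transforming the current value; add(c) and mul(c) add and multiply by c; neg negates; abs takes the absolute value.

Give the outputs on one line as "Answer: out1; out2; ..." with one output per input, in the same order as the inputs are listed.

Execution, op by op:
  -48 -> 48 -> 48 -> 44 -> 40
  -2 -> 2 -> 2 -> -2 -> -6
  -25 -> 25 -> 25 -> 21 -> 17
  27 -> -27 -> 27 -> 23 -> 19
  -49 -> 49 -> 49 -> 45 -> 41

40; -6; 17; 19; 41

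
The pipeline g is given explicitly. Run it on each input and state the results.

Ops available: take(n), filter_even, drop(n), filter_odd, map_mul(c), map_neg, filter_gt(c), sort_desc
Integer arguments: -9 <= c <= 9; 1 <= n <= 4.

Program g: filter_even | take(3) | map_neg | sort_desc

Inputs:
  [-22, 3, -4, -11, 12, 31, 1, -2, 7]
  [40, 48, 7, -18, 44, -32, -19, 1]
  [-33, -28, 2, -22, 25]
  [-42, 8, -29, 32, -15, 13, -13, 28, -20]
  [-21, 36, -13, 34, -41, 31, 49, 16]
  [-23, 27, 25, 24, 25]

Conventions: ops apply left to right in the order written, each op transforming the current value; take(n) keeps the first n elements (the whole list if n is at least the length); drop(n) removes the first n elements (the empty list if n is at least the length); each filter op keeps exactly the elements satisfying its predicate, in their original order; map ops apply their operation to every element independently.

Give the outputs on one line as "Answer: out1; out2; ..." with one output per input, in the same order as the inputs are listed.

Execution, op by op:
  [-22, 3, -4, -11, 12, 31, 1, -2, 7] -> [-22, -4, 12, -2] -> [-22, -4, 12] -> [22, 4, -12] -> [22, 4, -12]
  [40, 48, 7, -18, 44, -32, -19, 1] -> [40, 48, -18, 44, -32] -> [40, 48, -18] -> [-40, -48, 18] -> [18, -40, -48]
  [-33, -28, 2, -22, 25] -> [-28, 2, -22] -> [-28, 2, -22] -> [28, -2, 22] -> [28, 22, -2]
  [-42, 8, -29, 32, -15, 13, -13, 28, -20] -> [-42, 8, 32, 28, -20] -> [-42, 8, 32] -> [42, -8, -32] -> [42, -8, -32]
  [-21, 36, -13, 34, -41, 31, 49, 16] -> [36, 34, 16] -> [36, 34, 16] -> [-36, -34, -16] -> [-16, -34, -36]
  [-23, 27, 25, 24, 25] -> [24] -> [24] -> [-24] -> [-24]

[22, 4, -12]; [18, -40, -48]; [28, 22, -2]; [42, -8, -32]; [-16, -34, -36]; [-24]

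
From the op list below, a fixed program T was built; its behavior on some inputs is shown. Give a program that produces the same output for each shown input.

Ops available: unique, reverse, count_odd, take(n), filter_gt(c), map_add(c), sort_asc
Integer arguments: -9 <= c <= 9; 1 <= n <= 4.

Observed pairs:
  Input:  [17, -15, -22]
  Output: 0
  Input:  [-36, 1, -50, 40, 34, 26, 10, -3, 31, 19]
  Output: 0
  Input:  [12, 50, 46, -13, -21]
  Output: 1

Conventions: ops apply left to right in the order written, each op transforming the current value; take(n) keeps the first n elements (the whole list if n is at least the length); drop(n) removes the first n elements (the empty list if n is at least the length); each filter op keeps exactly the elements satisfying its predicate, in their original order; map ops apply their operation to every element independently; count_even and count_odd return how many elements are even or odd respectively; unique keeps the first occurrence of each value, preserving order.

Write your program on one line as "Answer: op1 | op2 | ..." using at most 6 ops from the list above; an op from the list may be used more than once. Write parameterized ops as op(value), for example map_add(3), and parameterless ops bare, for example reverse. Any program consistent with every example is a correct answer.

sort_asc | reverse | take(4) | reverse | take(1) | count_odd

Check, running the answer program on each example:
  [17, -15, -22] -> [-22, -15, 17] -> [17, -15, -22] -> [17, -15, -22] -> [-22, -15, 17] -> [-22] -> 0
  [-36, 1, -50, 40, 34, 26, 10, -3, 31, 19] -> [-50, -36, -3, 1, 10, 19, 26, 31, 34, 40] -> [40, 34, 31, 26, 19, 10, 1, -3, -36, -50] -> [40, 34, 31, 26] -> [26, 31, 34, 40] -> [26] -> 0
  [12, 50, 46, -13, -21] -> [-21, -13, 12, 46, 50] -> [50, 46, 12, -13, -21] -> [50, 46, 12, -13] -> [-13, 12, 46, 50] -> [-13] -> 1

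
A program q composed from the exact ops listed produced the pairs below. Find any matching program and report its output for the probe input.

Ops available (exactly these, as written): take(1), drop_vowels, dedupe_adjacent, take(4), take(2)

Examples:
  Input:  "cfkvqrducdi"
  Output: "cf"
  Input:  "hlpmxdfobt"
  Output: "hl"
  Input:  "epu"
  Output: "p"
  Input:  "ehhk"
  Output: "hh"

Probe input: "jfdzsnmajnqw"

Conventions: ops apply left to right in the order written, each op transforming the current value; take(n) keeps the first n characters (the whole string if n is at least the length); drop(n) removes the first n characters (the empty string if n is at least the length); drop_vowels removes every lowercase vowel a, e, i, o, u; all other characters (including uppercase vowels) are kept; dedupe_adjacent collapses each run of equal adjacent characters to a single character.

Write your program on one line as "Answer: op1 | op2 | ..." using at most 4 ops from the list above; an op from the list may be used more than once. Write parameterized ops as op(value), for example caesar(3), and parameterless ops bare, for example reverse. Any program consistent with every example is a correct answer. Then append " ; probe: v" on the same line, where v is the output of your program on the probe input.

drop_vowels | take(4) | take(2) ; probe: "jf"

Check, running the answer program on each example:
  "cfkvqrducdi" -> "cfkvqrdcd" -> "cfkv" -> "cf"
  "hlpmxdfobt" -> "hlpmxdfbt" -> "hlpm" -> "hl"
  "epu" -> "p" -> "p" -> "p"
  "ehhk" -> "hhk" -> "hhk" -> "hh"
  probe: "jfdzsnmajnqw" -> "jfdzsnmjnqw" -> "jfdz" -> "jf"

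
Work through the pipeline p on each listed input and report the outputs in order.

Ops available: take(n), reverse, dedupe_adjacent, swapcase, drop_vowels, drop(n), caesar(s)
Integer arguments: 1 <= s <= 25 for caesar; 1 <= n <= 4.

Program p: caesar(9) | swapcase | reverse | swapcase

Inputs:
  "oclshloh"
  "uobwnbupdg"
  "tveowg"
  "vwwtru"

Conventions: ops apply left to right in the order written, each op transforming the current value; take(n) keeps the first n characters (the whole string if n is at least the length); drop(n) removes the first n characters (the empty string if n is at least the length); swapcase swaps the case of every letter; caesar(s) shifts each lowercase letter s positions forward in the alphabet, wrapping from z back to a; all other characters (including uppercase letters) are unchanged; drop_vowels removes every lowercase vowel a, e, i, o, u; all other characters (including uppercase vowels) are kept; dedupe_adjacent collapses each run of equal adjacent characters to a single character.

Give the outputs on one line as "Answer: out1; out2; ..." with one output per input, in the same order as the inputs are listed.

Execution, op by op:
  "oclshloh" -> "xlubquxq" -> "XLUBQUXQ" -> "QXUQBULX" -> "qxuqbulx"
  "uobwnbupdg" -> "dxkfwkdymp" -> "DXKFWKDYMP" -> "PMYDKWFKXD" -> "pmydkwfkxd"
  "tveowg" -> "cenxfp" -> "CENXFP" -> "PFXNEC" -> "pfxnec"
  "vwwtru" -> "effcad" -> "EFFCAD" -> "DACFFE" -> "dacffe"

"qxuqbulx"; "pmydkwfkxd"; "pfxnec"; "dacffe"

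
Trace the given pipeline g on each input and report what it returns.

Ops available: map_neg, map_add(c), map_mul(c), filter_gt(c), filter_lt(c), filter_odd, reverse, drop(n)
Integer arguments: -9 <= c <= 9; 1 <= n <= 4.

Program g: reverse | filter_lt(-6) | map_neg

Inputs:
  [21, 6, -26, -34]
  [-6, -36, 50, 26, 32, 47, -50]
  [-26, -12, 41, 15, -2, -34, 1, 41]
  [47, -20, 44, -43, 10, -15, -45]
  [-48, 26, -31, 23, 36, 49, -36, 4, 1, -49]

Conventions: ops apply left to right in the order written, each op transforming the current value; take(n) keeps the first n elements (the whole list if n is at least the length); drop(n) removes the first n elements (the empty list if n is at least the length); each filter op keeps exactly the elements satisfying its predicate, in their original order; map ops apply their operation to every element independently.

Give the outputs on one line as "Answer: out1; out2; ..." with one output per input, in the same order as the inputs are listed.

[34, 26]; [50, 36]; [34, 12, 26]; [45, 15, 43, 20]; [49, 36, 31, 48]

Execution, op by op:
  [21, 6, -26, -34] -> [-34, -26, 6, 21] -> [-34, -26] -> [34, 26]
  [-6, -36, 50, 26, 32, 47, -50] -> [-50, 47, 32, 26, 50, -36, -6] -> [-50, -36] -> [50, 36]
  [-26, -12, 41, 15, -2, -34, 1, 41] -> [41, 1, -34, -2, 15, 41, -12, -26] -> [-34, -12, -26] -> [34, 12, 26]
  [47, -20, 44, -43, 10, -15, -45] -> [-45, -15, 10, -43, 44, -20, 47] -> [-45, -15, -43, -20] -> [45, 15, 43, 20]
  [-48, 26, -31, 23, 36, 49, -36, 4, 1, -49] -> [-49, 1, 4, -36, 49, 36, 23, -31, 26, -48] -> [-49, -36, -31, -48] -> [49, 36, 31, 48]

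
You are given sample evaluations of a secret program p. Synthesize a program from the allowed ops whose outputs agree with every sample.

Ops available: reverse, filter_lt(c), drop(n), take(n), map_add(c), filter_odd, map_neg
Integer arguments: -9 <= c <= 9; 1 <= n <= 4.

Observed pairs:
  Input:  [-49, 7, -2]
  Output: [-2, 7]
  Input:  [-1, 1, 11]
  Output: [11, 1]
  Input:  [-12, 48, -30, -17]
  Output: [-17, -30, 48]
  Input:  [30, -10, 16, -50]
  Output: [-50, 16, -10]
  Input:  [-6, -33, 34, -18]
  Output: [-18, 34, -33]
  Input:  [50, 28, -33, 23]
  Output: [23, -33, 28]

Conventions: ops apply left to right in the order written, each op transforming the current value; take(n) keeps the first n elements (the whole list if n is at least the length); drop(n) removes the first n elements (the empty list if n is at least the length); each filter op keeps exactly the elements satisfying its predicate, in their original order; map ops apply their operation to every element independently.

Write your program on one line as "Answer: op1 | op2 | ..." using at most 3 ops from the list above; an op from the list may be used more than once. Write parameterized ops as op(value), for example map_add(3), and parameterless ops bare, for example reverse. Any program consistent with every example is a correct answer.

drop(1) | reverse

Check, running the answer program on each example:
  [-49, 7, -2] -> [7, -2] -> [-2, 7]
  [-1, 1, 11] -> [1, 11] -> [11, 1]
  [-12, 48, -30, -17] -> [48, -30, -17] -> [-17, -30, 48]
  [30, -10, 16, -50] -> [-10, 16, -50] -> [-50, 16, -10]
  [-6, -33, 34, -18] -> [-33, 34, -18] -> [-18, 34, -33]
  [50, 28, -33, 23] -> [28, -33, 23] -> [23, -33, 28]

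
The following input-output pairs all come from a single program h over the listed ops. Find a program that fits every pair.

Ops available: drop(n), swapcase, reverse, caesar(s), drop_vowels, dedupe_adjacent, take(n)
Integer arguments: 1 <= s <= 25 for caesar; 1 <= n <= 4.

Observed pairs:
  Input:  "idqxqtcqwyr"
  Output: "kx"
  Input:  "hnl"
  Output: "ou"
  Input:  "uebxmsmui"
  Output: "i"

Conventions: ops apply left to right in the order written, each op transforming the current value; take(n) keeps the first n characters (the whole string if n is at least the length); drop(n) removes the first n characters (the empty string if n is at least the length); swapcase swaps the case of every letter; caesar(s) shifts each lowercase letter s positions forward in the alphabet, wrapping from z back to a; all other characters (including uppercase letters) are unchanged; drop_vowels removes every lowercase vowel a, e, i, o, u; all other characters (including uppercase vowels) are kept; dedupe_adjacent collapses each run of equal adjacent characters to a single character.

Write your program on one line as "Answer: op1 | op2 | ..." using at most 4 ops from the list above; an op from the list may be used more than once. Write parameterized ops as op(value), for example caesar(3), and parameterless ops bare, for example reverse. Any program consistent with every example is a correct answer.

take(3) | drop_vowels | caesar(7) | take(2)

Check, running the answer program on each example:
  "idqxqtcqwyr" -> "idq" -> "dq" -> "kx" -> "kx"
  "hnl" -> "hnl" -> "hnl" -> "ous" -> "ou"
  "uebxmsmui" -> "ueb" -> "b" -> "i" -> "i"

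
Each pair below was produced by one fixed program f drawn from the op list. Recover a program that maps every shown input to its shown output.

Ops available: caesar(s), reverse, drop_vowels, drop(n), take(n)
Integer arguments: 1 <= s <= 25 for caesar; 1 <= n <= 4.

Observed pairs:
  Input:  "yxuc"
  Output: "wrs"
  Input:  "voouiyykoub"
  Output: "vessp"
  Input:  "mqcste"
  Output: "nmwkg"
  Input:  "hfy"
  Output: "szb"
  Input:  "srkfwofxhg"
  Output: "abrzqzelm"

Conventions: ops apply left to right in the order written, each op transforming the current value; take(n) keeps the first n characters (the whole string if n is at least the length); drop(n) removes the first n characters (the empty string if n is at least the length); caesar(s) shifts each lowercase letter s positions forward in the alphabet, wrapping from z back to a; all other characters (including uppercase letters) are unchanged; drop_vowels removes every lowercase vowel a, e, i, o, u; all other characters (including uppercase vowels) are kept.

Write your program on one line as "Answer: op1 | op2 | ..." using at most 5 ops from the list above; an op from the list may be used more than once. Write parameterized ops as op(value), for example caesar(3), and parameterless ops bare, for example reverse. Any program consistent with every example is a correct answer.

drop_vowels | caesar(14) | reverse | caesar(6)

Check, running the answer program on each example:
  "yxuc" -> "yxc" -> "mlq" -> "qlm" -> "wrs"
  "voouiyykoub" -> "vyykb" -> "jmmyp" -> "pymmj" -> "vessp"
  "mqcste" -> "mqcst" -> "aeqgh" -> "hgqea" -> "nmwkg"
  "hfy" -> "hfy" -> "vtm" -> "mtv" -> "szb"
  "srkfwofxhg" -> "srkfwfxhg" -> "gfytktlvu" -> "uvltktyfg" -> "abrzqzelm"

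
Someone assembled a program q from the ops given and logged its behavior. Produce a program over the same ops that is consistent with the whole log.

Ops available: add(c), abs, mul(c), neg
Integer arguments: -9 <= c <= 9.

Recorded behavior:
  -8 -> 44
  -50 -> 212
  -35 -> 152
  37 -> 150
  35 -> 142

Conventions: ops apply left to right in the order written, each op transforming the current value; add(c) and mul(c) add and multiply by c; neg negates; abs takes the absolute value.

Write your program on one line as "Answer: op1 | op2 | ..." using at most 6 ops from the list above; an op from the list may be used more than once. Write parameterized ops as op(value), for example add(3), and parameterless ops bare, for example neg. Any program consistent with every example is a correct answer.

mul(4) | add(-5) | neg | abs | add(7)

Check, running the answer program on each example:
  -8 -> -32 -> -37 -> 37 -> 37 -> 44
  -50 -> -200 -> -205 -> 205 -> 205 -> 212
  -35 -> -140 -> -145 -> 145 -> 145 -> 152
  37 -> 148 -> 143 -> -143 -> 143 -> 150
  35 -> 140 -> 135 -> -135 -> 135 -> 142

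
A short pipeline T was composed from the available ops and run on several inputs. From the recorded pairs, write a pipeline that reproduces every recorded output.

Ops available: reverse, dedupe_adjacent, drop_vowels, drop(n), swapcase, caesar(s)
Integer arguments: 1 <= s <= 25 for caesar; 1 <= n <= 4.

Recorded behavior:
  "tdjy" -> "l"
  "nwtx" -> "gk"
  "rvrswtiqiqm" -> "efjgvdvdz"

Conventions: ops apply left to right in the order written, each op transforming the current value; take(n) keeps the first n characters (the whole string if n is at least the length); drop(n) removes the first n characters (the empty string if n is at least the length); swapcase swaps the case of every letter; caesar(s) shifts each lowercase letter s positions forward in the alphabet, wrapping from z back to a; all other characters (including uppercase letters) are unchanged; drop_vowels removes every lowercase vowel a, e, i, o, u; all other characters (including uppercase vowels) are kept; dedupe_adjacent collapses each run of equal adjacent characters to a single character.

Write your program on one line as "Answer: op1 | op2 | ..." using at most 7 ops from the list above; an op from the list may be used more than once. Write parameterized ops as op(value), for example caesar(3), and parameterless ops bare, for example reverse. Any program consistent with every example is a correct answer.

drop(2) | reverse | caesar(5) | drop_vowels | caesar(8) | reverse

Check, running the answer program on each example:
  "tdjy" -> "jy" -> "yj" -> "do" -> "d" -> "l" -> "l"
  "nwtx" -> "tx" -> "xt" -> "cy" -> "cy" -> "kg" -> "gk"
  "rvrswtiqiqm" -> "rswtiqiqm" -> "mqiqitwsr" -> "rvnvnybxw" -> "rvnvnybxw" -> "zdvdvgjfe" -> "efjgvdvdz"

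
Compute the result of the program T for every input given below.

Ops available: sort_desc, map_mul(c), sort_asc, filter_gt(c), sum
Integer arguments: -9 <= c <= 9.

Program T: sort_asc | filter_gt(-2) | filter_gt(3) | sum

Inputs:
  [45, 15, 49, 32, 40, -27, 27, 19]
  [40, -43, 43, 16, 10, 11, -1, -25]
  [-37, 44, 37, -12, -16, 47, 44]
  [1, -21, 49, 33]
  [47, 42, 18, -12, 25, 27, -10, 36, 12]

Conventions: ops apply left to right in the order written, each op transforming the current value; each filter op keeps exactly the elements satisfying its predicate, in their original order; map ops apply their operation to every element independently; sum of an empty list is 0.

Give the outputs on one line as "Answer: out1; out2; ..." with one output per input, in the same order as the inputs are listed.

227; 120; 172; 82; 207

Execution, op by op:
  [45, 15, 49, 32, 40, -27, 27, 19] -> [-27, 15, 19, 27, 32, 40, 45, 49] -> [15, 19, 27, 32, 40, 45, 49] -> [15, 19, 27, 32, 40, 45, 49] -> 227
  [40, -43, 43, 16, 10, 11, -1, -25] -> [-43, -25, -1, 10, 11, 16, 40, 43] -> [-1, 10, 11, 16, 40, 43] -> [10, 11, 16, 40, 43] -> 120
  [-37, 44, 37, -12, -16, 47, 44] -> [-37, -16, -12, 37, 44, 44, 47] -> [37, 44, 44, 47] -> [37, 44, 44, 47] -> 172
  [1, -21, 49, 33] -> [-21, 1, 33, 49] -> [1, 33, 49] -> [33, 49] -> 82
  [47, 42, 18, -12, 25, 27, -10, 36, 12] -> [-12, -10, 12, 18, 25, 27, 36, 42, 47] -> [12, 18, 25, 27, 36, 42, 47] -> [12, 18, 25, 27, 36, 42, 47] -> 207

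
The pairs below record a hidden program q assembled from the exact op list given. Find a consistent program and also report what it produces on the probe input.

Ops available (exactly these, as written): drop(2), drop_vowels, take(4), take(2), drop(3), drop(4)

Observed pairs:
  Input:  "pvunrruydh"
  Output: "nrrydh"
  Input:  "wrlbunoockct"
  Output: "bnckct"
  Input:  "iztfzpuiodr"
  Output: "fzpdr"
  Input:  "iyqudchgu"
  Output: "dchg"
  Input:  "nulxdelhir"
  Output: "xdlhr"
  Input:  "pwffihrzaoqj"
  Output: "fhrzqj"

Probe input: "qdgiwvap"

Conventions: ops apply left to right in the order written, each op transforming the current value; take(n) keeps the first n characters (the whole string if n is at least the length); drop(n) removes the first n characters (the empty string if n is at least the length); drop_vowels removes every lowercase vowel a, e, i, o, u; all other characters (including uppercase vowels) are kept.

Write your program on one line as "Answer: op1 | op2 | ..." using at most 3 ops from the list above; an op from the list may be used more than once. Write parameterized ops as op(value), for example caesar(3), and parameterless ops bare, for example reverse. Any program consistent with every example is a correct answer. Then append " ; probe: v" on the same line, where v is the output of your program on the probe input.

drop(3) | drop_vowels ; probe: "wvp"

Check, running the answer program on each example:
  "pvunrruydh" -> "nrruydh" -> "nrrydh"
  "wrlbunoockct" -> "bunoockct" -> "bnckct"
  "iztfzpuiodr" -> "fzpuiodr" -> "fzpdr"
  "iyqudchgu" -> "udchgu" -> "dchg"
  "nulxdelhir" -> "xdelhir" -> "xdlhr"
  "pwffihrzaoqj" -> "fihrzaoqj" -> "fhrzqj"
  probe: "qdgiwvap" -> "iwvap" -> "wvp"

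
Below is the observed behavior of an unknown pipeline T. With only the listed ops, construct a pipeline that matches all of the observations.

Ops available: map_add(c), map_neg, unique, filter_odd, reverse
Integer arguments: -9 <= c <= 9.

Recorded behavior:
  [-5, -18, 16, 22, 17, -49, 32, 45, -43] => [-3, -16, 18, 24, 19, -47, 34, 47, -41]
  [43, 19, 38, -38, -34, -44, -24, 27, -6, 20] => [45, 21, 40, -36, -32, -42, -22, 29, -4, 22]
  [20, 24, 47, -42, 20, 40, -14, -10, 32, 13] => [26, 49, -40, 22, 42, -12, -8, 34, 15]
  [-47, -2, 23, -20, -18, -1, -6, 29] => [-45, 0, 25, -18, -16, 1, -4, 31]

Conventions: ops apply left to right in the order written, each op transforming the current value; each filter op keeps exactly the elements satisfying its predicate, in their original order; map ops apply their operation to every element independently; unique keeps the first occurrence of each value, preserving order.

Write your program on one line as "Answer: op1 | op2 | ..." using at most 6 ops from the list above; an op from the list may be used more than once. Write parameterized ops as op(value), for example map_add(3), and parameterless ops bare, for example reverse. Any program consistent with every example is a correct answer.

reverse | unique | map_add(6) | map_add(-4) | reverse

Check, running the answer program on each example:
  [-5, -18, 16, 22, 17, -49, 32, 45, -43] -> [-43, 45, 32, -49, 17, 22, 16, -18, -5] -> [-43, 45, 32, -49, 17, 22, 16, -18, -5] -> [-37, 51, 38, -43, 23, 28, 22, -12, 1] -> [-41, 47, 34, -47, 19, 24, 18, -16, -3] -> [-3, -16, 18, 24, 19, -47, 34, 47, -41]
  [43, 19, 38, -38, -34, -44, -24, 27, -6, 20] -> [20, -6, 27, -24, -44, -34, -38, 38, 19, 43] -> [20, -6, 27, -24, -44, -34, -38, 38, 19, 43] -> [26, 0, 33, -18, -38, -28, -32, 44, 25, 49] -> [22, -4, 29, -22, -42, -32, -36, 40, 21, 45] -> [45, 21, 40, -36, -32, -42, -22, 29, -4, 22]
  [20, 24, 47, -42, 20, 40, -14, -10, 32, 13] -> [13, 32, -10, -14, 40, 20, -42, 47, 24, 20] -> [13, 32, -10, -14, 40, 20, -42, 47, 24] -> [19, 38, -4, -8, 46, 26, -36, 53, 30] -> [15, 34, -8, -12, 42, 22, -40, 49, 26] -> [26, 49, -40, 22, 42, -12, -8, 34, 15]
  [-47, -2, 23, -20, -18, -1, -6, 29] -> [29, -6, -1, -18, -20, 23, -2, -47] -> [29, -6, -1, -18, -20, 23, -2, -47] -> [35, 0, 5, -12, -14, 29, 4, -41] -> [31, -4, 1, -16, -18, 25, 0, -45] -> [-45, 0, 25, -18, -16, 1, -4, 31]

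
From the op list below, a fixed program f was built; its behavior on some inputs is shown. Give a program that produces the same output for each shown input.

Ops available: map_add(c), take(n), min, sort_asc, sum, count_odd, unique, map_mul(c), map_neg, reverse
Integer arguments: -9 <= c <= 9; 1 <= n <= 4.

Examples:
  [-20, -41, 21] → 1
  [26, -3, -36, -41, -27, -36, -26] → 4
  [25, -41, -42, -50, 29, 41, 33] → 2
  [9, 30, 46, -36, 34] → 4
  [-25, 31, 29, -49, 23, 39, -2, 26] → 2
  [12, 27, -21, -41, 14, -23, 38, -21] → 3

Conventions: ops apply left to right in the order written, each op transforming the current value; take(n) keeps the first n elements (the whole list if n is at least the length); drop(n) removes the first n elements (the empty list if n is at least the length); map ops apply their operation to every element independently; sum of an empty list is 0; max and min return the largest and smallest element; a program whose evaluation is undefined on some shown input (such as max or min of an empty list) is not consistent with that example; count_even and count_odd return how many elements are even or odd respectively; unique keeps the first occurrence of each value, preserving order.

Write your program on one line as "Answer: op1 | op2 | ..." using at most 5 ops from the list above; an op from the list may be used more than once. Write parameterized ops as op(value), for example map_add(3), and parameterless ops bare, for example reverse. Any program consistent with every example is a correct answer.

map_neg | map_add(-3) | reverse | count_odd

Check, running the answer program on each example:
  [-20, -41, 21] -> [20, 41, -21] -> [17, 38, -24] -> [-24, 38, 17] -> 1
  [26, -3, -36, -41, -27, -36, -26] -> [-26, 3, 36, 41, 27, 36, 26] -> [-29, 0, 33, 38, 24, 33, 23] -> [23, 33, 24, 38, 33, 0, -29] -> 4
  [25, -41, -42, -50, 29, 41, 33] -> [-25, 41, 42, 50, -29, -41, -33] -> [-28, 38, 39, 47, -32, -44, -36] -> [-36, -44, -32, 47, 39, 38, -28] -> 2
  [9, 30, 46, -36, 34] -> [-9, -30, -46, 36, -34] -> [-12, -33, -49, 33, -37] -> [-37, 33, -49, -33, -12] -> 4
  [-25, 31, 29, -49, 23, 39, -2, 26] -> [25, -31, -29, 49, -23, -39, 2, -26] -> [22, -34, -32, 46, -26, -42, -1, -29] -> [-29, -1, -42, -26, 46, -32, -34, 22] -> 2
  [12, 27, -21, -41, 14, -23, 38, -21] -> [-12, -27, 21, 41, -14, 23, -38, 21] -> [-15, -30, 18, 38, -17, 20, -41, 18] -> [18, -41, 20, -17, 38, 18, -30, -15] -> 3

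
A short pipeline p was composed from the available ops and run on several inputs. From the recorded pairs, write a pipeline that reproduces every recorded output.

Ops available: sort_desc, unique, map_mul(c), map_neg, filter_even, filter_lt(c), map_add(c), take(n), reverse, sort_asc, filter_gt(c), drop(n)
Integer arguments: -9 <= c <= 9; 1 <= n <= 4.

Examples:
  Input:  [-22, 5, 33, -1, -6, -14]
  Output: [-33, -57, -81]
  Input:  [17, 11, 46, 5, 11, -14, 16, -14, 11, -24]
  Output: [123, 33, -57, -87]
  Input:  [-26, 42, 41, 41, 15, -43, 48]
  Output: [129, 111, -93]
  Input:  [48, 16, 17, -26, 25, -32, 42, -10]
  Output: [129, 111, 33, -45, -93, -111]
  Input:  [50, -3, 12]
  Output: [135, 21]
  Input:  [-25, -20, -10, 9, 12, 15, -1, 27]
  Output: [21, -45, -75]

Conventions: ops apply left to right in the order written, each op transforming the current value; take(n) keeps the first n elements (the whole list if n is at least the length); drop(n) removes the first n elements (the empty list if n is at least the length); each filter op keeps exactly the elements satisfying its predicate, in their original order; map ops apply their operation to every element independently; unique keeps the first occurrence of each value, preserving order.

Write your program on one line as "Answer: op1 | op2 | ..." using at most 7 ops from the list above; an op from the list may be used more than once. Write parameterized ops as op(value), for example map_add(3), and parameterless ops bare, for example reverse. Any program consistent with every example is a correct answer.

filter_even | map_add(-5) | sort_asc | map_mul(3) | unique | sort_desc

Check, running the answer program on each example:
  [-22, 5, 33, -1, -6, -14] -> [-22, -6, -14] -> [-27, -11, -19] -> [-27, -19, -11] -> [-81, -57, -33] -> [-81, -57, -33] -> [-33, -57, -81]
  [17, 11, 46, 5, 11, -14, 16, -14, 11, -24] -> [46, -14, 16, -14, -24] -> [41, -19, 11, -19, -29] -> [-29, -19, -19, 11, 41] -> [-87, -57, -57, 33, 123] -> [-87, -57, 33, 123] -> [123, 33, -57, -87]
  [-26, 42, 41, 41, 15, -43, 48] -> [-26, 42, 48] -> [-31, 37, 43] -> [-31, 37, 43] -> [-93, 111, 129] -> [-93, 111, 129] -> [129, 111, -93]
  [48, 16, 17, -26, 25, -32, 42, -10] -> [48, 16, -26, -32, 42, -10] -> [43, 11, -31, -37, 37, -15] -> [-37, -31, -15, 11, 37, 43] -> [-111, -93, -45, 33, 111, 129] -> [-111, -93, -45, 33, 111, 129] -> [129, 111, 33, -45, -93, -111]
  [50, -3, 12] -> [50, 12] -> [45, 7] -> [7, 45] -> [21, 135] -> [21, 135] -> [135, 21]
  [-25, -20, -10, 9, 12, 15, -1, 27] -> [-20, -10, 12] -> [-25, -15, 7] -> [-25, -15, 7] -> [-75, -45, 21] -> [-75, -45, 21] -> [21, -45, -75]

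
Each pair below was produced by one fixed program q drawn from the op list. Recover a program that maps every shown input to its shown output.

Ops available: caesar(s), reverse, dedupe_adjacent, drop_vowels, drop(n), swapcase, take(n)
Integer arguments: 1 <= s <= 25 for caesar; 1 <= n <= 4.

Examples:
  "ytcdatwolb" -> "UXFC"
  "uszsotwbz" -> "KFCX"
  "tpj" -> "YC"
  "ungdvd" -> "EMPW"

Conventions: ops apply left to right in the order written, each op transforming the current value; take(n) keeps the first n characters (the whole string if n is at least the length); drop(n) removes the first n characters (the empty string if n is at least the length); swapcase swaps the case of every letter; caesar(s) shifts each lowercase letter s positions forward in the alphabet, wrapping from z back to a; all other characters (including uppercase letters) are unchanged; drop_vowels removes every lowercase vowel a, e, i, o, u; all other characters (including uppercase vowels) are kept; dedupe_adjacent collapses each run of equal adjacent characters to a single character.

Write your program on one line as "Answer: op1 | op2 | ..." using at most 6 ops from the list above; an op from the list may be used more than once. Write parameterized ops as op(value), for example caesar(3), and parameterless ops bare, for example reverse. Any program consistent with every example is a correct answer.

reverse | caesar(9) | drop(1) | take(4) | swapcase

Check, running the answer program on each example:
  "ytcdatwolb" -> "blowtadcty" -> "kuxfcjmlch" -> "uxfcjmlch" -> "uxfc" -> "UXFC"
  "uszsotwbz" -> "zbwtoszsu" -> "ikfcxbibd" -> "kfcxbibd" -> "kfcx" -> "KFCX"
  "tpj" -> "jpt" -> "syc" -> "yc" -> "yc" -> "YC"
  "ungdvd" -> "dvdgnu" -> "mempwd" -> "empwd" -> "empw" -> "EMPW"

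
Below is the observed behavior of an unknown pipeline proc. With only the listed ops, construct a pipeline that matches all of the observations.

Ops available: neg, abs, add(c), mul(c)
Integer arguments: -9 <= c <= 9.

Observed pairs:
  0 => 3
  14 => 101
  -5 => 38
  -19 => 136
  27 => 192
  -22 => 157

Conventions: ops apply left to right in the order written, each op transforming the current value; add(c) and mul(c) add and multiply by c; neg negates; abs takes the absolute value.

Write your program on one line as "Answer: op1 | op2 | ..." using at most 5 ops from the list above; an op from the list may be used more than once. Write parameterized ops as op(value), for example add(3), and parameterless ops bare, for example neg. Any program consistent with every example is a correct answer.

abs | mul(-7) | neg | add(6) | add(-3)

Check, running the answer program on each example:
  0 -> 0 -> 0 -> 0 -> 6 -> 3
  14 -> 14 -> -98 -> 98 -> 104 -> 101
  -5 -> 5 -> -35 -> 35 -> 41 -> 38
  -19 -> 19 -> -133 -> 133 -> 139 -> 136
  27 -> 27 -> -189 -> 189 -> 195 -> 192
  -22 -> 22 -> -154 -> 154 -> 160 -> 157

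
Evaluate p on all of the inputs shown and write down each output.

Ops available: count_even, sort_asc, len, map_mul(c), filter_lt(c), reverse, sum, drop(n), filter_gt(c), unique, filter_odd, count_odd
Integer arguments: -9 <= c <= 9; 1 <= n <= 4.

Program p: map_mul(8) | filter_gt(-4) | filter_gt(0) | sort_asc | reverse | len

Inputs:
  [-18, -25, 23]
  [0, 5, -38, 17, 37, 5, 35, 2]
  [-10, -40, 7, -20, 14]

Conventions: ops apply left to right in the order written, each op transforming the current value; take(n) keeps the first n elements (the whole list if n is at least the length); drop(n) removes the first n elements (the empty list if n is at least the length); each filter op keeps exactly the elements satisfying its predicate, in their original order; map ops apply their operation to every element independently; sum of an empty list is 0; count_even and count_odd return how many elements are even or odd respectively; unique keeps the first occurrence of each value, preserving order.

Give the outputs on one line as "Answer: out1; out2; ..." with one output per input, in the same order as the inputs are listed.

1; 6; 2

Execution, op by op:
  [-18, -25, 23] -> [-144, -200, 184] -> [184] -> [184] -> [184] -> [184] -> 1
  [0, 5, -38, 17, 37, 5, 35, 2] -> [0, 40, -304, 136, 296, 40, 280, 16] -> [0, 40, 136, 296, 40, 280, 16] -> [40, 136, 296, 40, 280, 16] -> [16, 40, 40, 136, 280, 296] -> [296, 280, 136, 40, 40, 16] -> 6
  [-10, -40, 7, -20, 14] -> [-80, -320, 56, -160, 112] -> [56, 112] -> [56, 112] -> [56, 112] -> [112, 56] -> 2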